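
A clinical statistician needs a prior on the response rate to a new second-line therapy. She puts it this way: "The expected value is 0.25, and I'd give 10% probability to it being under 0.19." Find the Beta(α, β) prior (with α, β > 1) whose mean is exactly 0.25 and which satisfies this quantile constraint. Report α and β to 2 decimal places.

α ≈ 20.28, β ≈ 60.83

With mean 0.25 fixed, write α = 0.25s, β = 0.75s where s = α+β.
Need P(θ < 0.19) = 0.1 under Beta(0.25s, 0.75s). Normal approximation: (q−m)/√(m(1−m)/s) ≈ z_{0.1} = -1.28, so s ≈ 0.25·0.75·(-1.28)²/(0.19−0.25)² = 85.5.
At s = 85.5: P(θ<0.19) ≈ 0.094. Adjusting to match 0.1 gives s ≈ 81.11.
So α = 0.25·81.11 ≈ 20.28, β = 0.75·81.11 ≈ 60.83.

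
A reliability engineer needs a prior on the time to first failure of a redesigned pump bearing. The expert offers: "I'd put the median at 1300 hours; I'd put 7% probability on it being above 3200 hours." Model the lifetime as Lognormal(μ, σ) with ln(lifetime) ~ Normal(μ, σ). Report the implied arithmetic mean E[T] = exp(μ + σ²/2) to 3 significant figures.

If T ~ Lognormal(μ,σ) then ln T ~ Normal(μ,σ), so the p-quantile of ln T is μ + z_p·σ.
ln(1300) = 7.17 and ln(3200) = 8.071; z_{0.5} = 0, z_{0.93} = 1.476.
σ = (8.071 − 7.17)/(1.476 − (0)) = 0.610.
μ = 7.17 − (0)·0.610 = 7.170.
E[T] = exp(μ + σ²/2) = exp(7.170 + 0.1863) = 1570 hours.

E[T] ≈ 1570 hours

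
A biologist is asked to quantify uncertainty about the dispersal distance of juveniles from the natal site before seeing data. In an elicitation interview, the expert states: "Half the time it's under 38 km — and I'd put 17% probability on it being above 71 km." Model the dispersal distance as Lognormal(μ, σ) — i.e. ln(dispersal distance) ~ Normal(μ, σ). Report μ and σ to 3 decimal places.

μ ≈ 3.638, σ ≈ 0.655

If T ~ Lognormal(μ,σ) then ln T ~ Normal(μ,σ), so the p-quantile of ln T is μ + z_p·σ.
ln(38) = 3.638 and ln(71) = 4.263; z_{0.5} = 0, z_{0.83} = 0.9542.
σ = (4.263 − 3.638)/(0.9542 − (0)) = 0.655.
μ = 3.638 − (0)·0.655 = 3.638.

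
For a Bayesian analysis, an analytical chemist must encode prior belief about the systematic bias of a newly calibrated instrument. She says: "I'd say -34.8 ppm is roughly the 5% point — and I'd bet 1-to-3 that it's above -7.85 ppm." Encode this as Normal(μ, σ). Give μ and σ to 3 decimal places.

μ = -15.687, σ = 11.620

The p-quantile of Normal(μ,σ) is μ + z_p·σ, with z_{0.05} = -1.645 and z_{0.75} = 0.6745.
Eliminate σ: μ = (z₂·x₁ − z₁·x₂)/(z₂ − z₁) = (0.6745·-34.8 − (-1.645)·-7.85)/2.319 = -15.687.
Then σ = (x₂ − x₁)/(z₂ − z₁) = (-7.85 − -34.8)/2.319 = 11.620.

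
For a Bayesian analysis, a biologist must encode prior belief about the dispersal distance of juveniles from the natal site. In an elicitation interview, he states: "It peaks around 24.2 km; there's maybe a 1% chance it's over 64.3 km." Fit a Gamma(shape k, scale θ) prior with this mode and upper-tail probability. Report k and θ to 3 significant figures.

Gamma(k,θ) with k>1 has mode (k−1)θ, so θ = 24.2/(k−1).
Need P(X < 64.3) = 0.99 with θ tied to k this way. Start at k = 2, θ = 24.2: P(X<64.3) ≈ 0.743.
Too low — raise k to concentrate. Iterating converges to k ≈ 5.85.
Then θ = 24.2/(5.85−1) ≈ 4.99.

k ≈ 5.85, θ ≈ 4.99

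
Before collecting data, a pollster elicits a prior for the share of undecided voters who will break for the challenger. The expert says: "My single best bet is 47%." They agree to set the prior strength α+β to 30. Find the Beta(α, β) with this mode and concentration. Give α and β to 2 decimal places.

For α,β > 1 the Beta mode is (α−1)/(α+β−2). With α+β = 30, the mode is (α−1)/28.
Set (α−1)/28 = 0.47 → α = 1 + 0.47·28 = 14.16.
β = 30 − α = 15.84.

α = 14.16, β = 15.84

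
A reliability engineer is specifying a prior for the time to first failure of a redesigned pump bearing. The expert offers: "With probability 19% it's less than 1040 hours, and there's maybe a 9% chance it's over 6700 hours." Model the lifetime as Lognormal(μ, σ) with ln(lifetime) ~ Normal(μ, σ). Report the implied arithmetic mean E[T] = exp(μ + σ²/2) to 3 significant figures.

If T ~ Lognormal(μ,σ) then ln T ~ Normal(μ,σ), so the p-quantile of ln T is μ + z_p·σ.
ln(1040) = 6.947 and ln(6700) = 8.81; z_{0.19} = -0.8779, z_{0.91} = 1.341.
σ = (8.81 − 6.947)/(1.341 − (-0.8779)) = 0.840.
μ = 6.947 − (-0.8779)·0.840 = 7.684.
E[T] = exp(μ + σ²/2) = exp(7.684 + 0.3525) = 3090 hours.

E[T] ≈ 3090 hours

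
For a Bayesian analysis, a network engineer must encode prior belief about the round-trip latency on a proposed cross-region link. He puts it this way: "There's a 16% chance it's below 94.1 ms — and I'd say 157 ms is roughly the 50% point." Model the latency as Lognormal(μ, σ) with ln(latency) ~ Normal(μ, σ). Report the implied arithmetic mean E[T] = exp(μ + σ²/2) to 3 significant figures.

E[T] ≈ 179 ms

If T ~ Lognormal(μ,σ) then ln T ~ Normal(μ,σ), so the p-quantile of ln T is μ + z_p·σ.
ln(94.1) = 4.544 and ln(157) = 5.056; z_{0.16} = -0.9945, z_{0.5} = 0.
σ = (5.056 − 4.544)/(0 − (-0.9945)) = 0.515.
μ = 4.544 − (-0.9945)·0.515 = 5.056.
E[T] = exp(μ + σ²/2) = exp(5.056 + 0.1325) = 179 ms.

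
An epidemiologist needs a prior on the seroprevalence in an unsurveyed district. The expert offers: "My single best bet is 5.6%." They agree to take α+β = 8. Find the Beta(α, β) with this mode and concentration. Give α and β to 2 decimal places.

α = 1.34, β = 6.66

For α,β > 1 the Beta mode is (α−1)/(α+β−2). With α+β = 8, the mode is (α−1)/6.
Set (α−1)/6 = 0.056 → α = 1 + 0.056·6 = 1.34.
β = 8 − α = 6.66.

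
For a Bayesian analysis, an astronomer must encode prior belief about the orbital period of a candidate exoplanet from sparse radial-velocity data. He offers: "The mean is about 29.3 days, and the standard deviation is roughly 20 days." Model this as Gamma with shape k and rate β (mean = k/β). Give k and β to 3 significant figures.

For Gamma(k, rate β): mean = k/β, variance = k/β², so CV = 1/√k.
CV = SD/mean = 20/29.3 = 0.6826, hence k = 1/CV² = 2.15.
Then β = k/mean = 2.15/29.3 = 0.0733.

k ≈ 2.15, β ≈ 0.0733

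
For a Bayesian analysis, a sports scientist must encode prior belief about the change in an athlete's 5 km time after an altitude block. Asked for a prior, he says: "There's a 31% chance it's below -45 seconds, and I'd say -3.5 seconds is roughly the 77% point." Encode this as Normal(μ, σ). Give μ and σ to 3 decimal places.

For Normal(μ,σ), the p-quantile is μ + z_p·σ. Here z_{0.31} = -0.4959, z_{0.77} = 0.7388.
So -45 = μ − 0.4959σ and -3.5 = μ + 0.7388σ.
Subtracting: σ = (-3.5 − -45)/(0.7388 − (-0.4959)) = 33.611.
Then μ = -45 − (-0.4959)·33.611 = -28.334.

μ = -28.334, σ = 33.611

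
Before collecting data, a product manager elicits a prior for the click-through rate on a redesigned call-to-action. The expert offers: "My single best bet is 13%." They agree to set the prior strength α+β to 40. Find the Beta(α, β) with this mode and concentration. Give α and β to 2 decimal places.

α = 5.94, β = 34.06

For α,β > 1 the Beta mode is (α−1)/(α+β−2). With α+β = 40, the mode is (α−1)/38.
Set (α−1)/38 = 0.13 → α = 1 + 0.13·38 = 5.94.
β = 40 − α = 34.06.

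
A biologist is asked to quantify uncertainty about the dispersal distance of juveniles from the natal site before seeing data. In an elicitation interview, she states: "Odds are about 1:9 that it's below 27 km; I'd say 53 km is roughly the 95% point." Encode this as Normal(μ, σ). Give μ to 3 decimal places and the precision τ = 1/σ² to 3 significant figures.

μ = 38.386, τ = 0.0127

The p-quantile of Normal(μ,σ) is μ + z_p·σ, with z_{0.1} = -1.282 and z_{0.95} = 1.645.
Eliminate σ: μ = (z₂·x₁ − z₁·x₂)/(z₂ − z₁) = (1.645·27 − (-1.282)·53)/2.926 = 38.386.
Then σ = (x₂ − x₁)/(z₂ − z₁) = (53 − 27)/2.926 = 8.885.
Precision τ = 1/σ² = 1/8.885² = 0.0127.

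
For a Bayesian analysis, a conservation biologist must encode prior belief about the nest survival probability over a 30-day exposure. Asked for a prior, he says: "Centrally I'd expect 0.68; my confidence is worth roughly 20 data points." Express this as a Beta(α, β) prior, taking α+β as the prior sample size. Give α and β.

α = 13.6, β = 6.4

Under the effective-sample-size interpretation, Beta(α, β) has prior mean α/(α+β) and prior sample size α+β.
So α+β = 20 and α/(α+β) = 0.68, giving α = 0.68·20 = 13.6 and β = 20 − 13.6 = 6.4.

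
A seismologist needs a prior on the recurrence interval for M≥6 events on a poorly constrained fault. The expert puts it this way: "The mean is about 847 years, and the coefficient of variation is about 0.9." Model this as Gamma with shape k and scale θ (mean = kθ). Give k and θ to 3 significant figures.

k ≈ 1.23, θ ≈ 686

For Gamma(k, scale θ): mean = kθ, variance = kθ², so CV = 1/√k.
CV = 0.9, hence k = 1/CV² = 1.23.
Then θ = mean/k = 847/1.23 = 686.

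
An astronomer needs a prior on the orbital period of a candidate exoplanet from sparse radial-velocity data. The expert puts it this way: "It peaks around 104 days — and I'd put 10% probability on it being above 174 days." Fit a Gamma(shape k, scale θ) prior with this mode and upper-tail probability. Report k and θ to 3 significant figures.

Gamma(k,θ) with k>1 has mode (k−1)θ, so θ = 104/(k−1).
Need P(X < 174) = 0.9 with θ tied to k this way. Start at k = 2, θ = 104: P(X<174) ≈ 0.498.
Too low — raise k to concentrate. Iterating converges to k ≈ 8.13.
Then θ = 104/(8.13−1) ≈ 14.6.

k ≈ 8.13, θ ≈ 14.6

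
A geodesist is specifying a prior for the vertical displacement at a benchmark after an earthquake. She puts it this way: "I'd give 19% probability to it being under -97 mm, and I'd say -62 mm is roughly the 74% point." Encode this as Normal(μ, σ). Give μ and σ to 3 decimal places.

μ = -76.802, σ = 23.008

The p-quantile of Normal(μ,σ) is μ + z_p·σ, with z_{0.19} = -0.8779 and z_{0.74} = 0.6433.
Eliminate σ: μ = (z₂·x₁ − z₁·x₂)/(z₂ − z₁) = (0.6433·-97 − (-0.8779)·-62)/1.521 = -76.802.
Then σ = (x₂ − x₁)/(z₂ − z₁) = (-62 − -97)/1.521 = 23.008.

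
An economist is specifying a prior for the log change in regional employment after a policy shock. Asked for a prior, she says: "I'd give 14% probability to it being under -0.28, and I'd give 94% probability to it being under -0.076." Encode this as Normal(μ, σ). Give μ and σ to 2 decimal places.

μ = -0.20, σ = 0.08

The p-quantile of Normal(μ,σ) is μ + z_p·σ, with z_{0.14} = -1.08 and z_{0.94} = 1.555.
Eliminate σ: μ = (z₂·x₁ − z₁·x₂)/(z₂ − z₁) = (1.555·-0.28 − (-1.08)·-0.076)/2.635 = -0.20.
Then σ = (x₂ − x₁)/(z₂ − z₁) = (-0.076 − -0.28)/2.635 = 0.08.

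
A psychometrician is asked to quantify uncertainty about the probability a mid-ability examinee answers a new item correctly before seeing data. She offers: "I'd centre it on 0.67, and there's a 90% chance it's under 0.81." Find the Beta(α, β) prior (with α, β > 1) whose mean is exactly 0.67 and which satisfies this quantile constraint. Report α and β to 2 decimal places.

α ≈ 11.28, β ≈ 5.56

With mean 0.67 fixed, write α = 0.67s, β = 0.33s where s = α+β.
Need P(θ < 0.81) = 0.9 under Beta(0.67s, 0.33s). Normal approximation: (q−m)/√(m(1−m)/s) ≈ z_{0.9} = 1.28, so s ≈ 0.67·0.33·(1.28)²/(0.81−0.67)² = 18.5.
At s = 18.5: P(θ<0.81) ≈ 0.912. Adjusting to match 0.9 gives s ≈ 16.83.
So α = 0.67·16.83 ≈ 11.28, β = 0.33·16.83 ≈ 5.56.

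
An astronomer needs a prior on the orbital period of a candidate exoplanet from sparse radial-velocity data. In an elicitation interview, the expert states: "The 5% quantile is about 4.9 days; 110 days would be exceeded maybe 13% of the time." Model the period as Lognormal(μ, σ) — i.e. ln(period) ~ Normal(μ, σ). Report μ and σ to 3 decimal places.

μ ≈ 3.436, σ ≈ 1.123

If T ~ Lognormal(μ,σ) then ln T ~ Normal(μ,σ), so the p-quantile of ln T is μ + z_p·σ.
ln(4.9) = 1.589 and ln(110) = 4.7; z_{0.05} = -1.645, z_{0.87} = 1.126.
σ = (4.7 − 1.589)/(1.126 − (-1.645)) = 1.123.
μ = 1.589 − (-1.645)·1.123 = 3.436.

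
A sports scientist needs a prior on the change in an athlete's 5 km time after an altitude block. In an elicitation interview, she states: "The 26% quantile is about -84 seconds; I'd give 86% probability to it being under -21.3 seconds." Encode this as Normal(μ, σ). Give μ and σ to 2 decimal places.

For Normal(μ,σ), the p-quantile is μ + z_p·σ. Here z_{0.26} = -0.6433, z_{0.86} = 1.08.
So -84 = μ − 0.6433σ and -21.3 = μ + 1.08σ.
Subtracting: σ = (-21.3 − -84)/(1.08 − (-0.6433)) = 36.38.
Then μ = -84 − (-0.6433)·36.38 = -60.60.

μ = -60.60, σ = 36.38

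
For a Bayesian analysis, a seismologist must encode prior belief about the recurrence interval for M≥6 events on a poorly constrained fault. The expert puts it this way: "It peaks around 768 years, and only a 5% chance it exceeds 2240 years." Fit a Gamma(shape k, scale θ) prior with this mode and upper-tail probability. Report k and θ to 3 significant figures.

k ≈ 3.32, θ ≈ 331

Gamma(k,θ) with k>1 has mode (k−1)θ, so θ = 768/(k−1).
Need P(X < 2240) = 0.95 with θ tied to k this way. Start at k = 2, θ = 768: P(X<2240) ≈ 0.788.
Too low — raise k to concentrate. Iterating converges to k ≈ 3.32.
Then θ = 768/(3.32−1) ≈ 331.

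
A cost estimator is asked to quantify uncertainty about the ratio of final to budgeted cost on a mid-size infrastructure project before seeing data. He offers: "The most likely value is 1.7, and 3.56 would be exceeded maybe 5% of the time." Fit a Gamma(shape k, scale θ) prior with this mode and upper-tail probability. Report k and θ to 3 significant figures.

Gamma(k,θ) with k>1 has mode (k−1)θ, so θ = 1.7/(k−1).
Need P(X < 3.56) = 0.95 with θ tied to k this way. Start at k = 2, θ = 1.7: P(X<3.56) ≈ 0.619.
Too low — raise k to concentrate. Iterating converges to k ≈ 6.06.
Then θ = 1.7/(6.06−1) ≈ 0.336.

k ≈ 6.06, θ ≈ 0.336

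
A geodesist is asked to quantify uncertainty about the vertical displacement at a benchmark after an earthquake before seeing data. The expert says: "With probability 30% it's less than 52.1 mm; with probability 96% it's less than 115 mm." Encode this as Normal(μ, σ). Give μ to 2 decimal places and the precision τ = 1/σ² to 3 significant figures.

For Normal(μ,σ), the p-quantile is μ + z_p·σ. Here z_{0.3} = -0.5244, z_{0.96} = 1.751.
So 52.1 = μ − 0.5244σ and 115 = μ + 1.751σ.
Subtracting: σ = (115 − 52.1)/(1.751 − (-0.5244)) = 27.65.
Then μ = 52.1 − (-0.5244)·27.65 = 66.60.
Precision τ = 1/σ² = 1/27.65² = 0.00131.

μ = 66.60, τ = 0.00131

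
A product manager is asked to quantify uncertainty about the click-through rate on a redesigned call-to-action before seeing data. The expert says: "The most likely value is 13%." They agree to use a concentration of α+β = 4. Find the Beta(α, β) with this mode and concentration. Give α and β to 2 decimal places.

α = 1.26, β = 2.74

For α,β > 1 the Beta mode is (α−1)/(α+β−2). With α+β = 4, the mode is (α−1)/2.
Set (α−1)/2 = 0.13 → α = 1 + 0.13·2 = 1.26.
β = 4 − α = 2.74.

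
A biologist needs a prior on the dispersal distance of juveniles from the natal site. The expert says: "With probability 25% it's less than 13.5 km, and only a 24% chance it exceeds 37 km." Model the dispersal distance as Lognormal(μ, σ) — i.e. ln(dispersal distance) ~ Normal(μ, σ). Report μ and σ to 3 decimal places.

If T ~ Lognormal(μ,σ) then ln T ~ Normal(μ,σ), so the p-quantile of ln T is μ + z_p·σ.
ln(13.5) = 2.603 and ln(37) = 3.611; z_{0.25} = -0.6745, z_{0.76} = 0.7063.
σ = (3.611 − 2.603)/(0.7063 − (-0.6745)) = 0.730.
μ = 2.603 − (-0.6745)·0.730 = 3.095.

μ ≈ 3.095, σ ≈ 0.730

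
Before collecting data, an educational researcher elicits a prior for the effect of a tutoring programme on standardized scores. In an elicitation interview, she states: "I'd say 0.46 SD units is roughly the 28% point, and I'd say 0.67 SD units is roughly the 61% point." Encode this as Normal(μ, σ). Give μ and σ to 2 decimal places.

The p-quantile of Normal(μ,σ) is μ + z_p·σ, with z_{0.28} = -0.5828 and z_{0.61} = 0.2793.
Eliminate σ: μ = (z₂·x₁ − z₁·x₂)/(z₂ − z₁) = (0.2793·0.46 − (-0.5828)·0.67)/0.8622 = 0.60.
Then σ = (x₂ − x₁)/(z₂ − z₁) = (0.67 − 0.46)/0.8622 = 0.24.

μ = 0.60, σ = 0.24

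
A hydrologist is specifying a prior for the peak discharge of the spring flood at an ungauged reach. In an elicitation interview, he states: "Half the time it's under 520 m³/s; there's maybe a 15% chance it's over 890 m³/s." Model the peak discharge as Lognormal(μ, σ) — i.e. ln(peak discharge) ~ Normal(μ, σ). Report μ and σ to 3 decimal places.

If T ~ Lognormal(μ,σ) then ln T ~ Normal(μ,σ), so the p-quantile of ln T is μ + z_p·σ.
ln(520) = 6.254 and ln(890) = 6.791; z_{0.5} = 0, z_{0.85} = 1.036.
σ = (6.791 − 6.254)/(1.036 − (0)) = 0.519.
μ = 6.254 − (0)·0.519 = 6.254.

μ ≈ 6.254, σ ≈ 0.519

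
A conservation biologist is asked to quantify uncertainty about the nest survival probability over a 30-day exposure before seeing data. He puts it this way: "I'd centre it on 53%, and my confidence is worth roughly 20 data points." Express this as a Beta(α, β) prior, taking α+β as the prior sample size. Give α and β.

Under the effective-sample-size interpretation, Beta(α, β) has prior mean α/(α+β) and prior sample size α+β.
So α+β = 20 and α/(α+β) = 0.53, giving α = 0.53·20 = 10.6 and β = 20 − 10.6 = 9.4.

α = 10.6, β = 9.4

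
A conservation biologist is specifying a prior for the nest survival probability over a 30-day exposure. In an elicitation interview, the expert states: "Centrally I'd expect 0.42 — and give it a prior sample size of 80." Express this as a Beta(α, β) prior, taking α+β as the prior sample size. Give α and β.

α = 33.6, β = 46.4

Under the effective-sample-size interpretation, Beta(α, β) has prior mean α/(α+β) and prior sample size α+β.
So α+β = 80 and α/(α+β) = 0.42, giving α = 0.42·80 = 33.6 and β = 80 − 33.6 = 46.4.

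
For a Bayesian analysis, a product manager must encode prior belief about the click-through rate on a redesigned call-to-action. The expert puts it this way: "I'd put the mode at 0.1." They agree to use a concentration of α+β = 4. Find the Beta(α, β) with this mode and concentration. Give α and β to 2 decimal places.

For α,β > 1 the Beta mode is (α−1)/(α+β−2). With α+β = 4, the mode is (α−1)/2.
Set (α−1)/2 = 0.1 → α = 1 + 0.1·2 = 1.20.
β = 4 − α = 2.80.

α = 1.20, β = 2.80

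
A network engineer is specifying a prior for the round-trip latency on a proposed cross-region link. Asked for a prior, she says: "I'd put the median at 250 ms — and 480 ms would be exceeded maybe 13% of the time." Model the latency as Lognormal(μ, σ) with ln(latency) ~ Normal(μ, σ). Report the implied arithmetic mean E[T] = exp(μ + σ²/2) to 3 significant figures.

If T ~ Lognormal(μ,σ) then ln T ~ Normal(μ,σ), so the p-quantile of ln T is μ + z_p·σ.
ln(250) = 5.521 and ln(480) = 6.174; z_{0.5} = 0, z_{0.87} = 1.126.
σ = (6.174 − 5.521)/(1.126 − (0)) = 0.579.
μ = 5.521 − (0)·0.579 = 5.521.
E[T] = exp(μ + σ²/2) = exp(5.521 + 0.1677) = 296 ms.

E[T] ≈ 296 ms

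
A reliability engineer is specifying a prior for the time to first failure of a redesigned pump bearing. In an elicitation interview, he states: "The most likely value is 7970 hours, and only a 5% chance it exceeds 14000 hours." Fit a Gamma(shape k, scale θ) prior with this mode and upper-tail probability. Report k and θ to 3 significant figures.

k ≈ 9.79, θ ≈ 907

Gamma(k,θ) with k>1 has mode (k−1)θ, so θ = 7970/(k−1).
Need P(X < 14000) = 0.95 with θ tied to k this way. Start at k = 2, θ = 7970: P(X<14000) ≈ 0.524.
Too low — raise k to concentrate. Iterating converges to k ≈ 9.79.
Then θ = 7970/(9.79−1) ≈ 907.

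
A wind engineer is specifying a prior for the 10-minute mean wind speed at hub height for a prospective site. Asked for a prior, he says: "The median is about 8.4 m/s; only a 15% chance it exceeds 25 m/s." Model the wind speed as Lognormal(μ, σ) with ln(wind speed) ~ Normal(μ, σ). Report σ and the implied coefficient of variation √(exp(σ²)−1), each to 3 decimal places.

If T ~ Lognormal(μ,σ) then ln T ~ Normal(μ,σ), so the p-quantile of ln T is μ + z_p·σ.
ln(8.4) = 2.128 and ln(25) = 3.219; z_{0.5} = 0, z_{0.85} = 1.036.
σ = (3.219 − 2.128)/(1.036 − (0)) = 1.052.
μ = 2.128 − (0)·1.052 = 2.128.
CV = √(exp(σ²)−1) = √(exp(1.1073)−1) = 1.423.

σ ≈ 1.052, CV ≈ 1.423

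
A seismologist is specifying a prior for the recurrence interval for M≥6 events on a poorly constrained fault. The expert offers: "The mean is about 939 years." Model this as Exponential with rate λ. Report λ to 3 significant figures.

λ ≈ 0.00106

Exponential mean = 1/λ, so λ = 1/939.0 = 0.00106.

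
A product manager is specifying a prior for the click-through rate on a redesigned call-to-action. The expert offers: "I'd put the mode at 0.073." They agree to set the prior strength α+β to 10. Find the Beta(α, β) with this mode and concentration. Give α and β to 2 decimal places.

α = 1.58, β = 8.42

For α,β > 1 the Beta mode is (α−1)/(α+β−2). With α+β = 10, the mode is (α−1)/8.
Set (α−1)/8 = 0.073 → α = 1 + 0.073·8 = 1.58.
β = 10 − α = 8.42.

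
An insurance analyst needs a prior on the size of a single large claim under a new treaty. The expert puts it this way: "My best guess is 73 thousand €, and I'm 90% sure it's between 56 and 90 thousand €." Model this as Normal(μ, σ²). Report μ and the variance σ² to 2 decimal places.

μ = 73.00, σ² = 106.82

A symmetric 90% interval runs μ ± z·σ with z = 1.645.
Half-width = 17, so σ = 17/1.645 = 10.335 and σ² = 106.82.
μ is the stated best guess, 73.00.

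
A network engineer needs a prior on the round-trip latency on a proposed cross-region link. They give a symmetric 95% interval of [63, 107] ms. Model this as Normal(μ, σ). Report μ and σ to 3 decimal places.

μ = 85.000, σ = 11.225

A symmetric 95% interval runs μ ± z·σ with z = 1.96.
Half-width = 22, so σ = 22/1.96 = 11.225.
μ is the interval midpoint, 85.000.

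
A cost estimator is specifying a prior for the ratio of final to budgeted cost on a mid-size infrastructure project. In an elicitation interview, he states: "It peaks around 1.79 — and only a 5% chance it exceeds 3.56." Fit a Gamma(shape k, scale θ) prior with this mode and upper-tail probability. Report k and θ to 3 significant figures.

Gamma(k,θ) with k>1 has mode (k−1)θ, so θ = 1.79/(k−1).
Need P(X < 3.56) = 0.95 with θ tied to k this way. Start at k = 2, θ = 1.79: P(X<3.56) ≈ 0.591.
Too low — raise k to concentrate. Iterating converges to k ≈ 6.86.
Then θ = 1.79/(6.86−1) ≈ 0.305.

k ≈ 6.86, θ ≈ 0.305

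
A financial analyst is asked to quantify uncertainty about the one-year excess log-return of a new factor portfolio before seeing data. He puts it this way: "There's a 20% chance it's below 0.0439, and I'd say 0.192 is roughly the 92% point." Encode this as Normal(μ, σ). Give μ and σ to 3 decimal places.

μ = 0.099, σ = 0.066

The p-quantile of Normal(μ,σ) is μ + z_p·σ, with z_{0.2} = -0.8416 and z_{0.92} = 1.405.
Eliminate σ: μ = (z₂·x₁ − z₁·x₂)/(z₂ − z₁) = (1.405·0.0439 − (-0.8416)·0.192)/2.247 = 0.099.
Then σ = (x₂ − x₁)/(z₂ − z₁) = (0.192 − 0.0439)/2.247 = 0.066.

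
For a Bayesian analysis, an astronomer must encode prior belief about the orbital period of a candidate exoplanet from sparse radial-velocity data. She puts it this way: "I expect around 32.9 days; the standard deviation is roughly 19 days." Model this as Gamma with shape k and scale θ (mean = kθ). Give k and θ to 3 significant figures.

For Gamma(k, scale θ): mean = kθ, variance = kθ², so CV = 1/√k.
CV = SD/mean = 19/32.9 = 0.5775, hence k = 1/CV² = 3.
Then θ = mean/k = 32.9/3 = 11.

k ≈ 3, θ ≈ 11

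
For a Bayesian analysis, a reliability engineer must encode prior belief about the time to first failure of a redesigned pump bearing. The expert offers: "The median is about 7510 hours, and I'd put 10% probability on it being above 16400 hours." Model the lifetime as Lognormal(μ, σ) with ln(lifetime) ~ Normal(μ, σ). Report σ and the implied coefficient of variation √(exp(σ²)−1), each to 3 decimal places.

If T ~ Lognormal(μ,σ) then ln T ~ Normal(μ,σ), so the p-quantile of ln T is μ + z_p·σ.
ln(7510) = 8.924 and ln(16400) = 9.705; z_{0.5} = 0, z_{0.9} = 1.282.
σ = (9.705 − 8.924)/(1.282 − (0)) = 0.609.
μ = 8.924 − (0)·0.609 = 8.924.
CV = √(exp(σ²)−1) = √(exp(0.3714)−1) = 0.671.

σ ≈ 0.609, CV ≈ 0.671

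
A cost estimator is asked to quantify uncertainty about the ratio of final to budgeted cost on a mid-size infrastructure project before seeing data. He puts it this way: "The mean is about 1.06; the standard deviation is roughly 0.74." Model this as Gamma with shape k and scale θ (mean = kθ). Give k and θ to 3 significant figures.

k ≈ 2.05, θ ≈ 0.517

For Gamma(k, scale θ): mean = kθ, variance = kθ², so CV = 1/√k.
CV = SD/mean = 0.74/1.06 = 0.6981, hence k = 1/CV² = 2.05.
Then θ = mean/k = 1.06/2.05 = 0.517.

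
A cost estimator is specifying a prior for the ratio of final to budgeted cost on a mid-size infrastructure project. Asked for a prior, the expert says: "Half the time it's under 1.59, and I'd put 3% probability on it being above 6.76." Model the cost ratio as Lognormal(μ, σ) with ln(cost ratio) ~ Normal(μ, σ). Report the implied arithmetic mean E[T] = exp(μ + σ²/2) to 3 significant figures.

E[T] ≈ 2.14

If T ~ Lognormal(μ,σ) then ln T ~ Normal(μ,σ), so the p-quantile of ln T is μ + z_p·σ.
ln(1.59) = 0.4637 and ln(6.76) = 1.911; z_{0.5} = 0, z_{0.97} = 1.881.
σ = (1.911 − 0.4637)/(1.881 − (0)) = 0.770.
μ = 0.4637 − (0)·0.770 = 0.464.
E[T] = exp(μ + σ²/2) = exp(0.464 + 0.2961) = 2.14.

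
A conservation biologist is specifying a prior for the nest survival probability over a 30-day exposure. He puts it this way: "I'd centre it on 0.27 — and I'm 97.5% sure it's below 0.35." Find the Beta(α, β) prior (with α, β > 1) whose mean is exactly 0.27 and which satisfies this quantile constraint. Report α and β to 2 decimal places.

α ≈ 34.42, β ≈ 93.06

With mean 0.27 fixed, write α = 0.27s, β = 0.73s where s = α+β.
Need P(θ < 0.35) = 0.975 under Beta(0.27s, 0.73s). Normal approximation: (q−m)/√(m(1−m)/s) ≈ z_{0.975} = 1.96, so s ≈ 0.27·0.73·(1.96)²/(0.35−0.27)² = 118.3.
At s = 118.3: P(θ<0.35) ≈ 0.971. Adjusting to match 0.975 gives s ≈ 127.48.
So α = 0.27·127.48 ≈ 34.42, β = 0.73·127.48 ≈ 93.06.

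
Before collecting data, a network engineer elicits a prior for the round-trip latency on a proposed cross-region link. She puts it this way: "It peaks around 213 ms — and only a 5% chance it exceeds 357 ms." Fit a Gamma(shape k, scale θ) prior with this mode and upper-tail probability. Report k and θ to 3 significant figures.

Gamma(k,θ) with k>1 has mode (k−1)θ, so θ = 213/(k−1).
Need P(X < 357) = 0.95 with θ tied to k this way. Start at k = 2, θ = 213: P(X<357) ≈ 0.499.
Too low — raise k to concentrate. Iterating converges to k ≈ 11.5.
Then θ = 213/(11.5−1) ≈ 20.3.

k ≈ 11.5, θ ≈ 20.3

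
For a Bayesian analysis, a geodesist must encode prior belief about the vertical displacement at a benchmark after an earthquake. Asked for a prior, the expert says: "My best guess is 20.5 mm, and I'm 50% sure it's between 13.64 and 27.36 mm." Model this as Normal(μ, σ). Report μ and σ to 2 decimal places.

A symmetric 50% interval runs μ ± z·σ with z = 0.6745.
Half-width = 6.86, so σ = 6.86/0.6745 = 10.17.
μ is the stated best guess, 20.50.

μ = 20.50, σ = 10.17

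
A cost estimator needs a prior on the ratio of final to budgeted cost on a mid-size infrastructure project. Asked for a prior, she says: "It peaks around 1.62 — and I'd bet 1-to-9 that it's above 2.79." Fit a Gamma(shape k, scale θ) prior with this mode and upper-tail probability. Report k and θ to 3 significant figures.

Gamma(k,θ) with k>1 has mode (k−1)θ, so θ = 1.62/(k−1).
Need P(X < 2.79) = 0.9 with θ tied to k this way. Start at k = 2, θ = 1.62: P(X<2.79) ≈ 0.514.
Too low — raise k to concentrate. Iterating converges to k ≈ 7.42.
Then θ = 1.62/(7.42−1) ≈ 0.253.

k ≈ 7.42, θ ≈ 0.253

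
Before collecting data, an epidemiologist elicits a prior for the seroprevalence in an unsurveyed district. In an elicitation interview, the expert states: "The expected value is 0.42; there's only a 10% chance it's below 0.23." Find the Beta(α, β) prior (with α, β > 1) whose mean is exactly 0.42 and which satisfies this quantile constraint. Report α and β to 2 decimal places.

With mean 0.42 fixed, write α = 0.42s, β = 0.58s where s = α+β.
Need P(θ < 0.23) = 0.1 under Beta(0.42s, 0.58s). Normal approximation: (q−m)/√(m(1−m)/s) ≈ z_{0.1} = -1.28, so s ≈ 0.42·0.58·(-1.28)²/(0.23−0.42)² = 11.1.
At s = 11.1: P(θ<0.23) ≈ 0.091. Adjusting to match 0.1 gives s ≈ 10.25.
So α = 0.42·10.25 ≈ 4.31, β = 0.58·10.25 ≈ 5.95.

α ≈ 4.31, β ≈ 5.95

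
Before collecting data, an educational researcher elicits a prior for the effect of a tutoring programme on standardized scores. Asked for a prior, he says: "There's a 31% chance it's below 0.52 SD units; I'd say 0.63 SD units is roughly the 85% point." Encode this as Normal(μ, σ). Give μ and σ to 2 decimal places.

μ = 0.56, σ = 0.07

The p-quantile of Normal(μ,σ) is μ + z_p·σ, with z_{0.31} = -0.4959 and z_{0.85} = 1.036.
Eliminate σ: μ = (z₂·x₁ − z₁·x₂)/(z₂ − z₁) = (1.036·0.52 − (-0.4959)·0.63)/1.532 = 0.56.
Then σ = (x₂ − x₁)/(z₂ − z₁) = (0.63 − 0.52)/1.532 = 0.07.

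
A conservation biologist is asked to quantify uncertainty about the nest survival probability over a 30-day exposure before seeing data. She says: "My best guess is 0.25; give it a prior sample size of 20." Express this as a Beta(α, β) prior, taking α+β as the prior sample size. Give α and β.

Under the effective-sample-size interpretation, Beta(α, β) has prior mean α/(α+β) and prior sample size α+β.
So α+β = 20 and α/(α+β) = 0.25, giving α = 0.25·20 = 5 and β = 20 − 5 = 15.

α = 5, β = 15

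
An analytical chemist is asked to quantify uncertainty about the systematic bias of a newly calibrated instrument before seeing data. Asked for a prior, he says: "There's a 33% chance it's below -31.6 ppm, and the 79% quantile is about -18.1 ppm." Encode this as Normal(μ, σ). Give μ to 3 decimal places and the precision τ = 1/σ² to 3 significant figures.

For Normal(μ,σ), the p-quantile is μ + z_p·σ. Here z_{0.33} = -0.4399, z_{0.79} = 0.8064.
So -31.6 = μ − 0.4399σ and -18.1 = μ + 0.8064σ.
Subtracting: σ = (-18.1 − -31.6)/(0.8064 − (-0.4399)) = 10.832.
Then μ = -31.6 − (-0.4399)·10.832 = -26.835.
Precision τ = 1/σ² = 1/10.83² = 0.00852.

μ = -26.835, τ = 0.00852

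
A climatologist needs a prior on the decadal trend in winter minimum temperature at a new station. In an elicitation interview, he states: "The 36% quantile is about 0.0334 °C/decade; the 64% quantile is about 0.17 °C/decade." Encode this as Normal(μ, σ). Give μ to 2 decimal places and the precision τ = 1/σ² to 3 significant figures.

For Normal(μ,σ), the p-quantile is μ + z_p·σ. Here z_{0.36} = -0.3585, z_{0.64} = 0.3585.
So 0.0334 = μ − 0.3585σ and 0.17 = μ + 0.3585σ.
Subtracting: σ = (0.17 − 0.0334)/(0.3585 − (-0.3585)) = 0.19.
Then μ = 0.0334 − (-0.3585)·0.19 = 0.10.
Precision τ = 1/σ² = 1/0.1905² = 27.5.

μ = 0.10, τ = 27.5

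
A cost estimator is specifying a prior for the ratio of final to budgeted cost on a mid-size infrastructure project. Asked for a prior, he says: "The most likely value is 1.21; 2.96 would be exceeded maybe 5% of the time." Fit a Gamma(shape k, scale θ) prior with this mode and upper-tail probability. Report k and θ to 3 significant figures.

Gamma(k,θ) with k>1 has mode (k−1)θ, so θ = 1.21/(k−1).
Need P(X < 2.96) = 0.95 with θ tied to k this way. Start at k = 2, θ = 1.21: P(X<2.96) ≈ 0.701.
Too low — raise k to concentrate. Iterating converges to k ≈ 4.4.
Then θ = 1.21/(4.4−1) ≈ 0.356.

k ≈ 4.4, θ ≈ 0.356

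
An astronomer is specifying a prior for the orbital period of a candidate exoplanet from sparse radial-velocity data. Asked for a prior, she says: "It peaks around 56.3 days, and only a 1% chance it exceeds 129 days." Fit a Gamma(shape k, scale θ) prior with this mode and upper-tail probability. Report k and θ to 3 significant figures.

Gamma(k,θ) with k>1 has mode (k−1)θ, so θ = 56.3/(k−1).
Need P(X < 129) = 0.99 with θ tied to k this way. Start at k = 2, θ = 56.3: P(X<129) ≈ 0.667.
Too low — raise k to concentrate. Iterating converges to k ≈ 7.96.
Then θ = 56.3/(7.96−1) ≈ 8.09.

k ≈ 7.96, θ ≈ 8.09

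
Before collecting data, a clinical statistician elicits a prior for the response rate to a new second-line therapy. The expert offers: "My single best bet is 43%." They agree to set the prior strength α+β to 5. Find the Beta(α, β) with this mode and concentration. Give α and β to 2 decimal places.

α = 2.29, β = 2.71

For α,β > 1 the Beta mode is (α−1)/(α+β−2). With α+β = 5, the mode is (α−1)/3.
Set (α−1)/3 = 0.43 → α = 1 + 0.43·3 = 2.29.
β = 5 − α = 2.71.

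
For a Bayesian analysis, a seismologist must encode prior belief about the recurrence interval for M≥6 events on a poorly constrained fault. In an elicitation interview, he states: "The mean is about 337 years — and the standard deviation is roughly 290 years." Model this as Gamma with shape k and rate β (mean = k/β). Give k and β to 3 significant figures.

For Gamma(k, rate β): mean = k/β, variance = k/β², so CV = 1/√k.
CV = SD/mean = 290/337 = 0.8605, hence k = 1/CV² = 1.35.
Then β = k/mean = 1.35/337 = 0.00401.

k ≈ 1.35, β ≈ 0.00401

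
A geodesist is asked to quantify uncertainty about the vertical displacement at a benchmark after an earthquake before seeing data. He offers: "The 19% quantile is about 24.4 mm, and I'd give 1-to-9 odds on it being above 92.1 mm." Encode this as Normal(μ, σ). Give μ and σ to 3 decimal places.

μ = 51.923, σ = 31.351

For Normal(μ,σ), the p-quantile is μ + z_p·σ. Here z_{0.19} = -0.8779, z_{0.9} = 1.282.
So 24.4 = μ − 0.8779σ and 92.1 = μ + 1.282σ.
Subtracting: σ = (92.1 − 24.4)/(1.282 − (-0.8779)) = 31.351.
Then μ = 24.4 − (-0.8779)·31.351 = 51.923.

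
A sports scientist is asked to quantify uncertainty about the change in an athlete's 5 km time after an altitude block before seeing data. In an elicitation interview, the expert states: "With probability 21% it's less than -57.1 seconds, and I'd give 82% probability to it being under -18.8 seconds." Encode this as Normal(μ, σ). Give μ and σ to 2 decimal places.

μ = -39.16, σ = 22.24

The p-quantile of Normal(μ,σ) is μ + z_p·σ, with z_{0.21} = -0.8064 and z_{0.82} = 0.9154.
Eliminate σ: μ = (z₂·x₁ − z₁·x₂)/(z₂ − z₁) = (0.9154·-57.1 − (-0.8064)·-18.8)/1.722 = -39.16.
Then σ = (x₂ − x₁)/(z₂ − z₁) = (-18.8 − -57.1)/1.722 = 22.24.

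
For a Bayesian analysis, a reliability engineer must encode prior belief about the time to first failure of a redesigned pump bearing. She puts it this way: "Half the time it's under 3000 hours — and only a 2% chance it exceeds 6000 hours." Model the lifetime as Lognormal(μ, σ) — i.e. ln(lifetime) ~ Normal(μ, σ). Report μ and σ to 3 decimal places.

If T ~ Lognormal(μ,σ) then ln T ~ Normal(μ,σ), so the p-quantile of ln T is μ + z_p·σ.
ln(3000) = 8.006 and ln(6000) = 8.7; z_{0.5} = 0, z_{0.98} = 2.054.
σ = (8.7 − 8.006)/(2.054 − (0)) = 0.338.
μ = 8.006 − (0)·0.338 = 8.006.

μ ≈ 8.006, σ ≈ 0.338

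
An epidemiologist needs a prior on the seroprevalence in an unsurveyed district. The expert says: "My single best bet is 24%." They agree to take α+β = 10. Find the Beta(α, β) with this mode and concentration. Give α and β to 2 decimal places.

For α,β > 1 the Beta mode is (α−1)/(α+β−2). With α+β = 10, the mode is (α−1)/8.
Set (α−1)/8 = 0.24 → α = 1 + 0.24·8 = 2.92.
β = 10 − α = 7.08.

α = 2.92, β = 7.08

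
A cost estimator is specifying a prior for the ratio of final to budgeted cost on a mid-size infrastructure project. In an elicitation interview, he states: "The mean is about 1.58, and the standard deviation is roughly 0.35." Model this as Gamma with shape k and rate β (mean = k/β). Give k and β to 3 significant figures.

For Gamma(k, rate β): mean = k/β, variance = k/β², so CV = 1/√k.
CV = SD/mean = 0.35/1.58 = 0.2215, hence k = 1/CV² = 20.4.
Then β = k/mean = 20.4/1.58 = 12.9.

k ≈ 20.4, β ≈ 12.9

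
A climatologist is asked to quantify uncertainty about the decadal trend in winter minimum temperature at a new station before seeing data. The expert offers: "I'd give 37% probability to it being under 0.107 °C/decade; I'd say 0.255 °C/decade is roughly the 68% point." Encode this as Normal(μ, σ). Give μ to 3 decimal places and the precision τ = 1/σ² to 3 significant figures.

For Normal(μ,σ), the p-quantile is μ + z_p·σ. Here z_{0.37} = -0.3319, z_{0.68} = 0.4677.
So 0.107 = μ − 0.3319σ and 0.255 = μ + 0.4677σ.
Subtracting: σ = (0.255 − 0.107)/(0.4677 − (-0.3319)) = 0.185.
Then μ = 0.107 − (-0.3319)·0.185 = 0.168.
Precision τ = 1/σ² = 1/0.1851² = 29.2.

μ = 0.168, τ = 29.2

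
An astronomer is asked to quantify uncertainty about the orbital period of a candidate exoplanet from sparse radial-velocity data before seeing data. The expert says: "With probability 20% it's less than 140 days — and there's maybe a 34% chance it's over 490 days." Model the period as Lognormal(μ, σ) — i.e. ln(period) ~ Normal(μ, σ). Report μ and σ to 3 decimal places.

If T ~ Lognormal(μ,σ) then ln T ~ Normal(μ,σ), so the p-quantile of ln T is μ + z_p·σ.
ln(140) = 4.942 and ln(490) = 6.194; z_{0.2} = -0.8416, z_{0.66} = 0.4125.
σ = (6.194 − 4.942)/(0.4125 − (-0.8416)) = 0.999.
μ = 4.942 − (-0.8416)·0.999 = 5.782.

μ ≈ 5.782, σ ≈ 0.999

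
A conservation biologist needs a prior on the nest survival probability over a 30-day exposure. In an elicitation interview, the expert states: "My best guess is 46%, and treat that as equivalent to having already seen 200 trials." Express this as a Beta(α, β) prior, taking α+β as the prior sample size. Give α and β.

Under the effective-sample-size interpretation, Beta(α, β) has prior mean α/(α+β) and prior sample size α+β.
So α+β = 200 and α/(α+β) = 0.46, giving α = 0.46·200 = 92 and β = 200 − 92 = 108.

α = 92, β = 108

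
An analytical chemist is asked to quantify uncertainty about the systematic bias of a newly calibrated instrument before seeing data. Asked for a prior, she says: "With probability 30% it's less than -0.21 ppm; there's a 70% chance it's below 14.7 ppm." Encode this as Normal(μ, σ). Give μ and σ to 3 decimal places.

The p-quantile of Normal(μ,σ) is μ + z_p·σ, with z_{0.3} = -0.5244 and z_{0.7} = 0.5244.
Eliminate σ: μ = (z₂·x₁ − z₁·x₂)/(z₂ − z₁) = (0.5244·-0.21 − (-0.5244)·14.7)/1.049 = 7.245.
Then σ = (x₂ − x₁)/(z₂ − z₁) = (14.7 − -0.21)/1.049 = 14.216.

μ = 7.245, σ = 14.216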